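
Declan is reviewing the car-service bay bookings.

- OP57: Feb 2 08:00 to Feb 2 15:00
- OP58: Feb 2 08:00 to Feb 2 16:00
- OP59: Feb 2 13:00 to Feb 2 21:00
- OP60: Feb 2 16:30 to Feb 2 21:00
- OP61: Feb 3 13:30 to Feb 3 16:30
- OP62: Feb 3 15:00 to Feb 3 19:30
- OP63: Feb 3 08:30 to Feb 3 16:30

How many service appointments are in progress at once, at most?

3

Sort all start/end points and keep a running count:
Feb 2 08:00 start OP57 → 1
Feb 2 08:00 start OP58 → 2
Feb 2 13:00 start OP59 → 3
Feb 2 15:00 end OP57 → 2
Feb 2 16:00 end OP58 → 1
Feb 2 16:30 start OP60 → 2
Feb 2 21:00 end OP59 → 1
Feb 2 21:00 end OP60 → 0
Feb 3 08:30 start OP63 → 1
Feb 3 13:30 start OP61 → 2
Feb 3 15:00 start OP62 → 3
Feb 3 16:30 end OP61 → 2
Feb 3 16:30 end OP63 → 1
Feb 3 19:30 end OP62 → 0
Peak is 3, at Feb 2 13:00 (OP57, OP58, OP59).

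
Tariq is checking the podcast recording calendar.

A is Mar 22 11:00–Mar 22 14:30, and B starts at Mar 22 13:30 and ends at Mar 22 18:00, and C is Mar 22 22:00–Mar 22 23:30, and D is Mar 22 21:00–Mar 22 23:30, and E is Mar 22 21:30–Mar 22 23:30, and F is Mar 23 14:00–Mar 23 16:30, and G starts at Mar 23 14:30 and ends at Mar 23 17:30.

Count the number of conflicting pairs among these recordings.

5

Check each pair: they overlap iff neither finishes before the other starts.
Sorted by start: A, B, D, E, C, F, G.
B starts before A ends → A and B overlap.
D starts after A ends, so A has no further overlaps.
D starts after B ends, so B has no further overlaps.
E starts before D ends → D and E overlap.
C starts before D ends → D and C overlap.
F starts after D ends, so D has no further overlaps.
C starts before E ends → E and C overlap.
F starts after E ends, so E has no further overlaps.
F starts after C ends, so C has no further overlaps.
G starts before F ends → F and G overlap.
Overlapping pairs: A & B, C & D, C & E, D & E, F & G — 5 in total.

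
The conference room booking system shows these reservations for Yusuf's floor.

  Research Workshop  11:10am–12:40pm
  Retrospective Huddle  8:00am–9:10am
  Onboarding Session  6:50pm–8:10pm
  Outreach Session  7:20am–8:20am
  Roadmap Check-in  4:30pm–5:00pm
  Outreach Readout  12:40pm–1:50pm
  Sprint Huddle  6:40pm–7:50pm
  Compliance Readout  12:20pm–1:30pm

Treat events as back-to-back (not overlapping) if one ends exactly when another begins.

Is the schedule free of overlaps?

No

Sorted by start: Outreach Session, Retrospective Huddle, Research Workshop, Compliance Readout, Outreach Readout, Roadmap Check-in, Sprint Huddle, Onboarding Session.
Retrospective Huddle starts before Outreach Session ends → Outreach Session and Retrospective Huddle overlap.
That's a conflict, so the schedule is not conflict-free.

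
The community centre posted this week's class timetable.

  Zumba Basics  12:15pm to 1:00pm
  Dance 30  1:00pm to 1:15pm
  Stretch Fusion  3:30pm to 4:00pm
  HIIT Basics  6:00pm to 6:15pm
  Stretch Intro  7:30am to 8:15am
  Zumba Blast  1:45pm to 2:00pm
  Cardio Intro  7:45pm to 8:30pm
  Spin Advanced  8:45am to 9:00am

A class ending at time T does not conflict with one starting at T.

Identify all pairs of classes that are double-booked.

no overlapping pairs

Sorted by start: Stretch Intro, Spin Advanced, Zumba Basics, Dance 30, Zumba Blast, Stretch Fusion, HIIT Basics, Cardio Intro.
Spin Advanced starts after Stretch Intro ends, so Stretch Intro has no further overlaps.
Zumba Basics starts after Spin Advanced ends, so Spin Advanced has no further overlaps.
Dance 30 starts exactly when Zumba Basics ends (back-to-back, no overlap), so Zumba Basics has no further overlaps.
Zumba Blast starts after Dance 30 ends, so Dance 30 has no further overlaps.
Stretch Fusion starts after Zumba Blast ends, so Zumba Blast has no further overlaps.
HIIT Basics starts after Stretch Fusion ends, so Stretch Fusion has no further overlaps.
Cardio Intro starts after HIIT Basics ends.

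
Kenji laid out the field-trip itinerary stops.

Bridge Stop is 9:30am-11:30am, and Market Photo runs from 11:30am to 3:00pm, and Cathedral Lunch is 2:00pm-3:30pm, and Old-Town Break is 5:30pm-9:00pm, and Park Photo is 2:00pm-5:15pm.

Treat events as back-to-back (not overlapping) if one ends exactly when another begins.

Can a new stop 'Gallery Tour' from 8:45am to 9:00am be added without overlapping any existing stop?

Yes — the slot is free

Bridge Stop: starts 9:30am at or after Gallery Tour ends 9:00am → clear.
Market Photo: starts 11:30am at or after Gallery Tour ends 9:00am → clear.
Cathedral Lunch: starts 2:00pm at or after Gallery Tour ends 9:00am → clear.
Park Photo: starts 2:00pm at or after Gallery Tour ends 9:00am → clear.
Old-Town Break: starts 5:30pm at or after Gallery Tour ends 9:00am → clear.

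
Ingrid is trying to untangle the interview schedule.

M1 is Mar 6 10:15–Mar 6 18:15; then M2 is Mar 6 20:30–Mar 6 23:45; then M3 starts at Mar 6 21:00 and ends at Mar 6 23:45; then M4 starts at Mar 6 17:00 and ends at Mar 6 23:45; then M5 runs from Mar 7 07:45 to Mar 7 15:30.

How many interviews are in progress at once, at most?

3

Walk through starts and ends in time order (an end at T is processed before a start at T):
Mar 6 10:15 start M1 → 1
Mar 6 17:00 start M4 → 2
Mar 6 18:15 end M1 → 1
Mar 6 20:30 start M2 → 2
Mar 6 21:00 start M3 → 3
Mar 6 23:45 end M2 → 2
Mar 6 23:45 end M3 → 1
Mar 6 23:45 end M4 → 0
Mar 7 07:45 start M5 → 1
Mar 7 15:30 end M5 → 0
Peak is 3, at Mar 6 21:00 (M2, M3, M4).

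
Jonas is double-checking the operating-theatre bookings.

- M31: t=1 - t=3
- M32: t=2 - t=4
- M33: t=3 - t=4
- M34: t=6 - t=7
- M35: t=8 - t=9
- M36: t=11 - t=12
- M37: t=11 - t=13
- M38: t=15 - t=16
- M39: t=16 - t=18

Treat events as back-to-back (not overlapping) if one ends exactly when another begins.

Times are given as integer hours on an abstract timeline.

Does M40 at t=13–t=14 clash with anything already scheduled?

No — it doesn't clash with anything

M31: ends t=3 at or before M40 starts t=13 → clear.
M32: ends t=4 at or before M40 starts t=13 → clear.
M33: ends t=4 at or before M40 starts t=13 → clear.
M34: ends t=7 at or before M40 starts t=13 → clear.
M35: ends t=9 at or before M40 starts t=13 → clear.
M36: ends t=12 at or before M40 starts t=13 → clear.
M37: ends t=13 at or before M40 starts t=13 → clear.
M38: starts t=15 at or after M40 ends t=14 → clear.
M39: starts t=16 at or after M40 ends t=14 → clear.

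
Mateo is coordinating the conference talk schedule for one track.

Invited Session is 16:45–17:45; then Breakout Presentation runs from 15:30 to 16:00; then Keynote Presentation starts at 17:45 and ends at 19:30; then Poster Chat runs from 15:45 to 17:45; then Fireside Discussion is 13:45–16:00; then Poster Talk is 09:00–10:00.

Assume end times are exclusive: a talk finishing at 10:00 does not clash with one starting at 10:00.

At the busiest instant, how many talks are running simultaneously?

Sweep the timeline, counting +1 at each start and −1 at each end (ends before starts at a tie):
09:00 start Poster Talk → 1
10:00 end Poster Talk → 0
13:45 start Fireside Discussion → 1
15:30 start Breakout Presentation → 2
15:45 start Poster Chat → 3
16:00 end Breakout Presentation → 2
16:00 end Fireside Discussion → 1
16:45 start Invited Session → 2
17:45 end Invited Session → 1
17:45 end Poster Chat → 0
17:45 start Keynote Presentation → 1
19:30 end Keynote Presentation → 0
Peak is 3, at 15:45 (Breakout Presentation, Fireside Discussion, Poster Chat).

3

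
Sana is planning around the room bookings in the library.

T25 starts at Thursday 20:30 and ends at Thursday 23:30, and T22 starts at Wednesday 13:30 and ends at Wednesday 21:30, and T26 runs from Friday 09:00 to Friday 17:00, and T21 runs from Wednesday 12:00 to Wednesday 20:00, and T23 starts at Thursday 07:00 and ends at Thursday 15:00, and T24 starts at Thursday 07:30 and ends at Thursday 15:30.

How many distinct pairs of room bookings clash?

2

Sorted by start: T21, T22, T23, T24, T25, T26.
T22 starts before T21 ends → T21 and T22 overlap.
T23 starts after T21 ends, so T21 has no further overlaps.
T23 starts after T22 ends, so T22 has no further overlaps.
T24 starts before T23 ends → T23 and T24 overlap.
T25 starts after T23 ends, so T23 has no further overlaps.
T25 starts after T24 ends, so T24 has no further overlaps.
T26 starts after T25 ends.
Overlapping pairs: T21 & T22, T23 & T24 — 2 in total.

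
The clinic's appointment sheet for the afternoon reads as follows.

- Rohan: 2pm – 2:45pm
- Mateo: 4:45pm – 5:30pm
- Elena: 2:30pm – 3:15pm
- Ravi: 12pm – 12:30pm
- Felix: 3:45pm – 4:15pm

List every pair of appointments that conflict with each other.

Sorted by start: Ravi, Rohan, Elena, Felix, Mateo.
Rohan starts after Ravi ends, so Ravi has no further overlaps.
Elena starts before Rohan ends → Rohan and Elena overlap.
Felix starts after Rohan ends, so Rohan has no further overlaps.
Felix starts after Elena ends, so Elena has no further overlaps.
Mateo starts after Felix ends.

Elena & Rohan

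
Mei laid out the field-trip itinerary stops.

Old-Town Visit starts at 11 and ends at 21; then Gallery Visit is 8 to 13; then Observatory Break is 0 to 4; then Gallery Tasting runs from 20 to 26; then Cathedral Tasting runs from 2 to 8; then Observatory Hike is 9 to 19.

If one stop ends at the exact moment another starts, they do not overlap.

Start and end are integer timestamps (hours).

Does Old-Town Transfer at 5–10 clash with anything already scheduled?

Yes — it overlaps Cathedral Tasting, Gallery Visit, Observatory Hike

Observatory Break: ends 4 at or before Old-Town Transfer starts 5 → clear.
Cathedral Tasting: starts 2 before Old-Town Transfer ends 10, and ends 8 after Old-Town Transfer starts 5 → overlap.
Gallery Visit: starts 8 before Old-Town Transfer ends 10, and ends 13 after Old-Town Transfer starts 5 → overlap.
Observatory Hike: starts 9 before Old-Town Transfer ends 10, and ends 19 after Old-Town Transfer starts 5 → overlap.
Old-Town Visit: starts 11 at or after Old-Town Transfer ends 10 → clear.
Gallery Tasting: starts 20 at or after Old-Town Transfer ends 10 → clear.
Old-Town Transfer overlaps Cathedral Tasting, Observatory Hike, Gallery Visit.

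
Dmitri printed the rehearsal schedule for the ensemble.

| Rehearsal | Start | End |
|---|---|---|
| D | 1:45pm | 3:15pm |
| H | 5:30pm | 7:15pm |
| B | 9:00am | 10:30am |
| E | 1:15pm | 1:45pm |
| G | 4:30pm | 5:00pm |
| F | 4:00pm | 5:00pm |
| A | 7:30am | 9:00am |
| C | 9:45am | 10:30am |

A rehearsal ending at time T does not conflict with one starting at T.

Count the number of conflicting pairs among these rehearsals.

2

Sorted by start: A, B, C, E, D, F, G, H.
B starts exactly when A ends (back-to-back, no overlap); A is clear from here.
C starts before B ends → B and C overlap.
E starts after B ends; B is clear from here.
E starts after C ends; C is clear from here.
D starts exactly when E ends (back-to-back, no overlap); E is clear from here.
F starts after D ends; D is clear from here.
G starts before F ends → F and G overlap.
H starts after F ends.
H starts after G ends.
Overlapping pairs: B & C, F & G — 2 in total.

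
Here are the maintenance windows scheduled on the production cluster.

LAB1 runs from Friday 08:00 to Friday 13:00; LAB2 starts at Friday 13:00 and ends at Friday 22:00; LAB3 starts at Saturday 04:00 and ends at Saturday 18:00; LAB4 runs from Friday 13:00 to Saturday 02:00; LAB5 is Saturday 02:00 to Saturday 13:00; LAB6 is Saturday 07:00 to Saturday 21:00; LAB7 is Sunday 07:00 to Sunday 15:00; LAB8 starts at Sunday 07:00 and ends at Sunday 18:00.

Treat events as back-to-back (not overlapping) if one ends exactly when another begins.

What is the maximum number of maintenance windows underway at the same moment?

3

Sort all start/end points and keep a running count:
Friday 08:00 start LAB1 → 1
Friday 13:00 end LAB1 → 0
Friday 13:00 start LAB2 → 1
Friday 13:00 start LAB4 → 2
Friday 22:00 end LAB2 → 1
Saturday 02:00 end LAB4 → 0
Saturday 02:00 start LAB5 → 1
Saturday 04:00 start LAB3 → 2
Saturday 07:00 start LAB6 → 3
Saturday 13:00 end LAB5 → 2
Saturday 18:00 end LAB3 → 1
Saturday 21:00 end LAB6 → 0
Sunday 07:00 start LAB7 → 1
Sunday 07:00 start LAB8 → 2
Sunday 15:00 end LAB7 → 1
Sunday 18:00 end LAB8 → 0
Peak is 3, at Saturday 07:00 (LAB3, LAB5, LAB6).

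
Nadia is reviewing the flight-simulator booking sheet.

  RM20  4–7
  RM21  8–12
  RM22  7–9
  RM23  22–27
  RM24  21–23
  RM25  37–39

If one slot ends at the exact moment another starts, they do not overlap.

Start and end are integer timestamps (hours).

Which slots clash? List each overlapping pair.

RM21 & RM22, RM23 & RM24

Sorted by start: RM20, RM22, RM21, RM24, RM23, RM25.
RM22 starts exactly when RM20 ends (back-to-back, no overlap) — done with RM20.
RM21 starts before RM22 ends → RM22 and RM21 overlap.
RM24 starts after RM22 ends — done with RM22.
RM24 starts after RM21 ends — done with RM21.
RM23 starts before RM24 ends → RM24 and RM23 overlap.
RM25 starts after RM24 ends.
RM25 starts after RM23 ends.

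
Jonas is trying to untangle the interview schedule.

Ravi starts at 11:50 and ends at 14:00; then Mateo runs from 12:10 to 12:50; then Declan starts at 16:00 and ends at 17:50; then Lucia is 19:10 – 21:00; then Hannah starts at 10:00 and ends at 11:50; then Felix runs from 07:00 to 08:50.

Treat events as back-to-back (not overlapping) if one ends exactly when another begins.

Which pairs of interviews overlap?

Check each pair: they overlap iff neither finishes before the other starts.
Sorted by start: Felix, Hannah, Ravi, Mateo, Declan, Lucia.
Hannah starts after Felix ends, so Felix has no further overlaps.
Ravi starts exactly when Hannah ends (back-to-back, no overlap), so Hannah has no further overlaps.
Mateo starts before Ravi ends → Ravi and Mateo overlap.
Declan starts after Ravi ends, so Ravi has no further overlaps.
Declan starts after Mateo ends, so Mateo has no further overlaps.
Lucia starts after Declan ends.

Mateo & Ravi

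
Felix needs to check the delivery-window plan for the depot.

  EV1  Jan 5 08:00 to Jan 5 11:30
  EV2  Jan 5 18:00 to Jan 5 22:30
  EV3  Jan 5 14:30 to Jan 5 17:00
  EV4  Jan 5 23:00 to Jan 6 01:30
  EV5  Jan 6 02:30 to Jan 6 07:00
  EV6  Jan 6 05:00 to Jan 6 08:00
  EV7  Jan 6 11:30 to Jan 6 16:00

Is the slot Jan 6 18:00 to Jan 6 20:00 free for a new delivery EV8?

Yes — the slot is free

EV1: ends Jan 5 11:30 at or before EV8 starts Jan 6 18:00 → clear.
EV3: ends Jan 5 17:00 at or before EV8 starts Jan 6 18:00 → clear.
EV2: ends Jan 5 22:30 at or before EV8 starts Jan 6 18:00 → clear.
EV4: ends Jan 6 01:30 at or before EV8 starts Jan 6 18:00 → clear.
EV5: ends Jan 6 07:00 at or before EV8 starts Jan 6 18:00 → clear.
EV6: ends Jan 6 08:00 at or before EV8 starts Jan 6 18:00 → clear.
EV7: ends Jan 6 16:00 at or before EV8 starts Jan 6 18:00 → clear.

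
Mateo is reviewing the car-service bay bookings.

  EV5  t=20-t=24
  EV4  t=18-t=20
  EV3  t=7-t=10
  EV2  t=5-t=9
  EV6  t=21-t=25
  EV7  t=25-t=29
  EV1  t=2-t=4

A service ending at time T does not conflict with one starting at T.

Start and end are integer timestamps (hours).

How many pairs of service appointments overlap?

Sorted by start: EV1, EV2, EV3, EV4, EV5, EV6, EV7.
EV2 starts after EV1 ends, so EV1 has no further overlaps.
EV3 starts before EV2 ends → EV2 and EV3 overlap.
EV4 starts after EV2 ends, so EV2 has no further overlaps.
EV4 starts after EV3 ends, so EV3 has no further overlaps.
EV5 starts exactly when EV4 ends (back-to-back, no overlap), so EV4 has no further overlaps.
EV6 starts before EV5 ends → EV5 and EV6 overlap.
EV7 starts after EV5 ends.
EV7 starts exactly when EV6 ends (back-to-back, no overlap).
Overlapping pairs: EV2 & EV3, EV5 & EV6 — 2 in total.

2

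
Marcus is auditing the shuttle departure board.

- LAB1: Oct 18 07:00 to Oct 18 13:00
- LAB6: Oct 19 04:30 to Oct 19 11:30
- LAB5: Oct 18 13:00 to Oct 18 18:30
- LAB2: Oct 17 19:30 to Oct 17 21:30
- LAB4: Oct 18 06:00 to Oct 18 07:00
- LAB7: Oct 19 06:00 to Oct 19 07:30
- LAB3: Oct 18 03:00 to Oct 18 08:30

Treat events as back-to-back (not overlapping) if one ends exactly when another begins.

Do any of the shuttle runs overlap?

Yes

Sorted by start: LAB2, LAB3, LAB4, LAB1, LAB5, LAB6, LAB7.
LAB3 starts after LAB2 ends, so LAB2 has no further overlaps.
LAB4 starts before LAB3 ends → LAB3 and LAB4 overlap.
That's a conflict, so the schedule is not conflict-free.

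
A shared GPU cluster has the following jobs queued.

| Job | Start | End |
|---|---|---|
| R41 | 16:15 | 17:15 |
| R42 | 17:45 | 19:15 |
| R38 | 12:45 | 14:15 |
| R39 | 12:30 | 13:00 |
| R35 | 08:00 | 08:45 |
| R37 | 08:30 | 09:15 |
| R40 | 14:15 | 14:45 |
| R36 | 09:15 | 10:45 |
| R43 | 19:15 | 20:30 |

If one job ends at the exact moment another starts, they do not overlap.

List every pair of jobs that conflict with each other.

Sorted by start: R35, R37, R36, R39, R38, R40, R41, R42, R43.
R37 starts before R35 ends → R35 and R37 overlap.
R36 starts after R35 ends — done with R35.
R36 starts exactly when R37 ends (back-to-back, no overlap) — done with R37.
R39 starts after R36 ends — done with R36.
R38 starts before R39 ends → R39 and R38 overlap.
R40 starts after R39 ends — done with R39.
R40 starts exactly when R38 ends (back-to-back, no overlap) — done with R38.
R41 starts after R40 ends — done with R40.
R42 starts after R41 ends — done with R41.
R43 starts exactly when R42 ends (back-to-back, no overlap).

R35 & R37, R38 & R39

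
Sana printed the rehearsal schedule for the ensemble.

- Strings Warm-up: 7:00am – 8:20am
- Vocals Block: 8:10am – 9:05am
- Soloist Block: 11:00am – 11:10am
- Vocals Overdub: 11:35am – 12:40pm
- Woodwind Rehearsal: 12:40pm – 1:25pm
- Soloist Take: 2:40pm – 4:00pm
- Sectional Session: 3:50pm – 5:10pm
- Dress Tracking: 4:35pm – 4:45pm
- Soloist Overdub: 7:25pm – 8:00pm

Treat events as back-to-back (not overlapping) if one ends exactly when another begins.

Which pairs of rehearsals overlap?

Sorted by start: Strings Warm-up, Vocals Block, Soloist Block, Vocals Overdub, Woodwind Rehearsal, Soloist Take, Sectional Session, Dress Tracking, Soloist Overdub.
Vocals Block starts before Strings Warm-up ends → Strings Warm-up and Vocals Block overlap.
Soloist Block starts after Strings Warm-up ends, so nothing later overlaps Strings Warm-up either.
Soloist Block starts after Vocals Block ends, so nothing later overlaps Vocals Block either.
Vocals Overdub starts after Soloist Block ends, so nothing later overlaps Soloist Block either.
Woodwind Rehearsal starts exactly when Vocals Overdub ends (back-to-back, no overlap), so nothing later overlaps Vocals Overdub either.
Soloist Take starts after Woodwind Rehearsal ends, so nothing later overlaps Woodwind Rehearsal either.
Sectional Session starts before Soloist Take ends → Soloist Take and Sectional Session overlap.
Dress Tracking starts after Soloist Take ends, so nothing later overlaps Soloist Take either.
Dress Tracking starts before Sectional Session ends → Sectional Session and Dress Tracking overlap.
Soloist Overdub starts after Sectional Session ends.
Soloist Overdub starts after Dress Tracking ends.

Dress Tracking & Sectional Session, Sectional Session & Soloist Take, Strings Warm-up & Vocals Block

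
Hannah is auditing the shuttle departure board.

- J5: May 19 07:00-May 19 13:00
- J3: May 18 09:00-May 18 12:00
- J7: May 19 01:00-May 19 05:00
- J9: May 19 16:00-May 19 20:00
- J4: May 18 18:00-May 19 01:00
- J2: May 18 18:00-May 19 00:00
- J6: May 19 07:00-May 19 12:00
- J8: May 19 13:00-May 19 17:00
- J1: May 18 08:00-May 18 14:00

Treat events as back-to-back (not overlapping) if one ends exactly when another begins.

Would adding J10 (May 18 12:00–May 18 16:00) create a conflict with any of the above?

Yes — it overlaps J1

J1: starts May 18 08:00 before J10 ends May 18 16:00, and ends May 18 14:00 after J10 starts May 18 12:00 → overlap.
J3: ends May 18 12:00 at or before J10 starts May 18 12:00 → clear.
J2: starts May 18 18:00 at or after J10 ends May 18 16:00 → clear.
J4: starts May 18 18:00 at or after J10 ends May 18 16:00 → clear.
J7: starts May 19 01:00 at or after J10 ends May 18 16:00 → clear.
J5: starts May 19 07:00 at or after J10 ends May 18 16:00 → clear.
J6: starts May 19 07:00 at or after J10 ends May 18 16:00 → clear.
J8: starts May 19 13:00 at or after J10 ends May 18 16:00 → clear.
J9: starts May 19 16:00 at or after J10 ends May 18 16:00 → clear.
J10 overlaps J1.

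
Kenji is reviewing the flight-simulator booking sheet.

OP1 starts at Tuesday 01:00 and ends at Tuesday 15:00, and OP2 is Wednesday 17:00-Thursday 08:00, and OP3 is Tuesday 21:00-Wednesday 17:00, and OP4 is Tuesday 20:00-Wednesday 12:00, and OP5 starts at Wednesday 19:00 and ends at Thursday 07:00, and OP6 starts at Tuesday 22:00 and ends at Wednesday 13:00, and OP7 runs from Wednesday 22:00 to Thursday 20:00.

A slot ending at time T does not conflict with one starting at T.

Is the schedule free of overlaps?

Two intervals overlap when each starts before the other ends.
Sorted by start: OP1, OP4, OP3, OP6, OP2, OP5, OP7.
OP4 starts after OP1 ends — done with OP1.
OP3 starts before OP4 ends → OP4 and OP3 overlap.
That's a conflict, so the schedule is not conflict-free.

No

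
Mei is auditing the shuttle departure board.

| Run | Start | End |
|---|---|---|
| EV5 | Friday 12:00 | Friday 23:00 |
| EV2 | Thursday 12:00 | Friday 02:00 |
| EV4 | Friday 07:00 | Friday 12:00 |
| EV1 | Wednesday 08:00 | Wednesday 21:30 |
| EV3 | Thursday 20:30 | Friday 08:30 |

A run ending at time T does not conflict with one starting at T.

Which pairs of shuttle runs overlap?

EV2 & EV3, EV3 & EV4

Sorted by start: EV1, EV2, EV3, EV4, EV5.
EV2 starts after EV1 ends, so EV1 has no further overlaps.
EV3 starts before EV2 ends → EV2 and EV3 overlap.
EV4 starts after EV2 ends, so EV2 has no further overlaps.
EV4 starts before EV3 ends → EV3 and EV4 overlap.
EV5 starts after EV3 ends.
EV5 starts exactly when EV4 ends (back-to-back, no overlap).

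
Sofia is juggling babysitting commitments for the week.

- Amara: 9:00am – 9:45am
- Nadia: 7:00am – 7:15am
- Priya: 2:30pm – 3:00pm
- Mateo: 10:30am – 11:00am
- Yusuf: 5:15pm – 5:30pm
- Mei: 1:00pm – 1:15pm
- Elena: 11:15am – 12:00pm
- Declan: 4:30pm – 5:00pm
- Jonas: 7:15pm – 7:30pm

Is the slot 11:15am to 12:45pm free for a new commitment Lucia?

No — it overlaps Elena

Nadia: ends 7:15am at or before Lucia starts 11:15am → clear.
Amara: ends 9:45am at or before Lucia starts 11:15am → clear.
Mateo: ends 11:00am at or before Lucia starts 11:15am → clear.
Elena: starts 11:15am before Lucia ends 12:45pm, and ends 12:00pm after Lucia starts 11:15am → overlap.
Mei: starts 1:00pm at or after Lucia ends 12:45pm → clear.
Priya: starts 2:30pm at or after Lucia ends 12:45pm → clear.
Declan: starts 4:30pm at or after Lucia ends 12:45pm → clear.
Yusuf: starts 5:15pm at or after Lucia ends 12:45pm → clear.
Jonas: starts 7:15pm at or after Lucia ends 12:45pm → clear.
Lucia overlaps Elena.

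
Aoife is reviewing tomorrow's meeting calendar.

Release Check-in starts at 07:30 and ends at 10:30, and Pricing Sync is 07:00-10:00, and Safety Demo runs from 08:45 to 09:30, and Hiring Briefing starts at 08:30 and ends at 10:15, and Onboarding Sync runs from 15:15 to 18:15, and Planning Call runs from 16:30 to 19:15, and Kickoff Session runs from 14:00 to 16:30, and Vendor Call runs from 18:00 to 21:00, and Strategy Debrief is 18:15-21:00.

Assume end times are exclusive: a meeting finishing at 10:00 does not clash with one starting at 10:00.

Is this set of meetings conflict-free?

Two intervals overlap when each starts before the other ends.
Sorted by start: Pricing Sync, Release Check-in, Hiring Briefing, Safety Demo, Kickoff Session, Onboarding Sync, Planning Call, Vendor Call, Strategy Debrief.
Release Check-in starts before Pricing Sync ends → Pricing Sync and Release Check-in overlap.
That's a conflict, so the schedule is not conflict-free.

No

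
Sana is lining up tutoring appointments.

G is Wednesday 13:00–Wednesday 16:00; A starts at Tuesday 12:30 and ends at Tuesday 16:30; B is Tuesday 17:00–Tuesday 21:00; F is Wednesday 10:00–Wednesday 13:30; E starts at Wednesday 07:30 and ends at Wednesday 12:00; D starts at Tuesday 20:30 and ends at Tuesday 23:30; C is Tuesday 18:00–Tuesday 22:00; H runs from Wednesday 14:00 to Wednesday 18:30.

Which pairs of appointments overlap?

B & C, B & D, C & D, E & F, F & G, G & H

Two intervals overlap when each starts before the other ends.
Sorted by start: A, B, C, D, E, F, G, H.
B starts after A ends, so nothing later overlaps A either.
C starts before B ends → B and C overlap.
D starts before B ends → B and D overlap.
E starts after B ends, so nothing later overlaps B either.
D starts before C ends → C and D overlap.
E starts after C ends, so nothing later overlaps C either.
E starts after D ends, so nothing later overlaps D either.
F starts before E ends → E and F overlap.
G starts after E ends, so nothing later overlaps E either.
G starts before F ends → F and G overlap.
H starts after F ends.
H starts before G ends → G and H overlap.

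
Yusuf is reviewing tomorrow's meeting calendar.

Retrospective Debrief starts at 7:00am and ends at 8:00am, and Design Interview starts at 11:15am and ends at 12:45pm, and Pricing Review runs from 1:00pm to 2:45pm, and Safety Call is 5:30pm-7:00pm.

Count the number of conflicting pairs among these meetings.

Sorted by start: Retrospective Debrief, Design Interview, Pricing Review, Safety Call.
Design Interview starts after Retrospective Debrief ends; Retrospective Debrief is clear from here.
Pricing Review starts after Design Interview ends; Design Interview is clear from here.
Safety Call starts after Pricing Review ends.
No pair overlaps.

0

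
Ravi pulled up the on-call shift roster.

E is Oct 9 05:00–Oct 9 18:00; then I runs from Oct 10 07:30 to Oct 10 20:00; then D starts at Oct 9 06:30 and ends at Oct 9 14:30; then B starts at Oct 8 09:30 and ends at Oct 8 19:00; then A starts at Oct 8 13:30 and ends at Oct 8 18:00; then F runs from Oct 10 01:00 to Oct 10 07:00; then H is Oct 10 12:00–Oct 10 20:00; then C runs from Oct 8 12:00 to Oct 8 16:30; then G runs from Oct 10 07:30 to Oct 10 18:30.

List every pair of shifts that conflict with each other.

A & B, A & C, B & C, D & E, G & H, G & I, H & I

Sorted by start: B, C, A, E, D, F, G, I, H.
C starts before B ends → B and C overlap.
A starts before B ends → B and A overlap.
E starts after B ends, so nothing later overlaps B either.
A starts before C ends → C and A overlap.
E starts after C ends, so nothing later overlaps C either.
E starts after A ends, so nothing later overlaps A either.
D starts before E ends → E and D overlap.
F starts after E ends, so nothing later overlaps E either.
F starts after D ends, so nothing later overlaps D either.
G starts after F ends, so nothing later overlaps F either.
I starts before G ends → G and I overlap.
H starts before G ends → G and H overlap.
H starts before I ends → I and H overlap.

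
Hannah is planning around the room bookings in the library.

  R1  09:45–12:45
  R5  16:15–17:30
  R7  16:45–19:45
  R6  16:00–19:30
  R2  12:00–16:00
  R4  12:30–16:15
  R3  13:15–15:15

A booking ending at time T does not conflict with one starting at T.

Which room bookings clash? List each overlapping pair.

R1 & R2, R1 & R4, R2 & R3, R2 & R4, R3 & R4, R4 & R6, R5 & R6, R5 & R7, R6 & R7

Sorted by start: R1, R2, R4, R3, R6, R5, R7.
R2 starts before R1 ends → R1 and R2 overlap.
R4 starts before R1 ends → R1 and R4 overlap.
R3 starts after R1 ends; R1 is clear from here.
R4 starts before R2 ends → R2 and R4 overlap.
R3 starts before R2 ends → R2 and R3 overlap.
R6 starts exactly when R2 ends (back-to-back, no overlap); R2 is clear from here.
R3 starts before R4 ends → R4 and R3 overlap.
R6 starts before R4 ends → R4 and R6 overlap.
R5 starts exactly when R4 ends (back-to-back, no overlap); R4 is clear from here.
R6 starts after R3 ends; R3 is clear from here.
R5 starts before R6 ends → R6 and R5 overlap.
R7 starts before R6 ends → R6 and R7 overlap.
R7 starts before R5 ends → R5 and R7 overlap.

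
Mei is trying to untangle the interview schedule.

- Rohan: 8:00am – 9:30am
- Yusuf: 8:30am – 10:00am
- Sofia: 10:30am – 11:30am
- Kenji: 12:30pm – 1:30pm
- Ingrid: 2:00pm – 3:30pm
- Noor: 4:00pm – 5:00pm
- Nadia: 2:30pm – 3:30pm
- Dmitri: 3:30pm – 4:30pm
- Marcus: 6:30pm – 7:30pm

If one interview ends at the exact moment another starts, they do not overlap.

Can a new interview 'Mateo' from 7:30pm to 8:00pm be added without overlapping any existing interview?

Rohan: ends 9:30am at or before Mateo starts 7:30pm → clear.
Yusuf: ends 10:00am at or before Mateo starts 7:30pm → clear.
Sofia: ends 11:30am at or before Mateo starts 7:30pm → clear.
Kenji: ends 1:30pm at or before Mateo starts 7:30pm → clear.
Ingrid: ends 3:30pm at or before Mateo starts 7:30pm → clear.
Nadia: ends 3:30pm at or before Mateo starts 7:30pm → clear.
Dmitri: ends 4:30pm at or before Mateo starts 7:30pm → clear.
Noor: ends 5:00pm at or before Mateo starts 7:30pm → clear.
Marcus: ends 7:30pm at or before Mateo starts 7:30pm → clear.

Yes — the slot is free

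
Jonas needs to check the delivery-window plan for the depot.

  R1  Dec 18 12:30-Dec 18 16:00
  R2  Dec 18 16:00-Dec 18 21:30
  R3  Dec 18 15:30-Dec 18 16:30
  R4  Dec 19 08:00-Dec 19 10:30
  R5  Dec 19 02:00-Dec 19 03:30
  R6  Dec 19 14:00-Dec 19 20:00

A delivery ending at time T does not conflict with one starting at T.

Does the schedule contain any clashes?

Sorted by start: R1, R3, R2, R5, R4, R6.
R3 starts before R1 ends → R1 and R3 overlap.
That's a conflict, so the schedule is not conflict-free.

Yes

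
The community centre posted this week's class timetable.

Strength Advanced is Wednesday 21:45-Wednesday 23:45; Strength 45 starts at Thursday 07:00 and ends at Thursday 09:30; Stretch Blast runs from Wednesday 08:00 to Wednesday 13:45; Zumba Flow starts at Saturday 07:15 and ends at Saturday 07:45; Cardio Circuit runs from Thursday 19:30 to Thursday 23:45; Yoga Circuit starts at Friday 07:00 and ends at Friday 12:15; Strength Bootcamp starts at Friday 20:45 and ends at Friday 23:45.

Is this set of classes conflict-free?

Sorted by start: Stretch Blast, Strength Advanced, Strength 45, Cardio Circuit, Yoga Circuit, Strength Bootcamp, Zumba Flow.
Strength Advanced starts after Stretch Blast ends, so Stretch Blast has no further overlaps.
Strength 45 starts after Strength Advanced ends, so Strength Advanced has no further overlaps.
Cardio Circuit starts after Strength 45 ends, so Strength 45 has no further overlaps.
Yoga Circuit starts after Cardio Circuit ends, so Cardio Circuit has no further overlaps.
Strength Bootcamp starts after Yoga Circuit ends, so Yoga Circuit has no further overlaps.
Zumba Flow starts after Strength Bootcamp ends.
Every pair is clear; the schedule has no overlaps.

Yes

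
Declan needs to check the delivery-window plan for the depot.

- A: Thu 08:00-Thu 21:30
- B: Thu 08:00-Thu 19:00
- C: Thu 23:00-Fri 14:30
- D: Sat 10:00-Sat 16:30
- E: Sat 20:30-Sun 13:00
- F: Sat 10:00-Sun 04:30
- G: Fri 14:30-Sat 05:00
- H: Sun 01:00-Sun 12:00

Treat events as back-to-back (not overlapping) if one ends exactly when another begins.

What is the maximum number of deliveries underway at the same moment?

3

Walk through starts and ends in time order (an end at T is processed before a start at T):
Thu 08:00 start A → 1
Thu 08:00 start B → 2
Thu 19:00 end B → 1
Thu 21:30 end A → 0
Thu 23:00 start C → 1
Fri 14:30 end C → 0
Fri 14:30 start G → 1
Sat 05:00 end G → 0
Sat 10:00 start D → 1
Sat 10:00 start F → 2
Sat 16:30 end D → 1
Sat 20:30 start E → 2
Sun 01:00 start H → 3
Sun 04:30 end F → 2
Sun 12:00 end H → 1
Sun 13:00 end E → 0
Peak is 3, at Sun 01:00 (E, F, H).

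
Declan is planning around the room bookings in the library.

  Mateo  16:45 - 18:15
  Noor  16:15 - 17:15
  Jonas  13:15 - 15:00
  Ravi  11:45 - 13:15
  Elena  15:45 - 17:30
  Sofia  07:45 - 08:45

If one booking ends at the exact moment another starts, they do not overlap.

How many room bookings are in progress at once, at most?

Sweep the timeline, counting +1 at each start and −1 at each end (ends before starts at a tie):
07:45 start Sofia → 1
08:45 end Sofia → 0
11:45 start Ravi → 1
13:15 end Ravi → 0
13:15 start Jonas → 1
15:00 end Jonas → 0
15:45 start Elena → 1
16:15 start Noor → 2
16:45 start Mateo → 3
17:15 end Noor → 2
17:30 end Elena → 1
18:15 end Mateo → 0
Peak is 3, at 16:45 (Elena, Mateo, Noor).

3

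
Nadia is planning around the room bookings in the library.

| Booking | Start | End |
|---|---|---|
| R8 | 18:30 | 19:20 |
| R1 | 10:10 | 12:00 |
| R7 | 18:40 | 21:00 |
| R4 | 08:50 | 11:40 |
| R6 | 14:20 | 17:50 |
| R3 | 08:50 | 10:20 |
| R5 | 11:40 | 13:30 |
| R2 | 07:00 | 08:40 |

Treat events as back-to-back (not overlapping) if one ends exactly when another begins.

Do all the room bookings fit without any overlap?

No

Sorted by start: R2, R3, R4, R1, R5, R6, R8, R7.
R3 starts after R2 ends, so R2 has no further overlaps.
R4 starts before R3 ends → R3 and R4 overlap.
That's a conflict, so the schedule is not conflict-free.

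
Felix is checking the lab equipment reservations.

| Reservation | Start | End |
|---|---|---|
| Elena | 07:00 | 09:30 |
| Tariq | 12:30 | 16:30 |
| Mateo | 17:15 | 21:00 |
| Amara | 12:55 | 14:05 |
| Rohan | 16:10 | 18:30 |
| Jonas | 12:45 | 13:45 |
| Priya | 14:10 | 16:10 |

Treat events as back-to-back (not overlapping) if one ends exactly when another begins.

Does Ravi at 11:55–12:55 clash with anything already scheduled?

Yes — it overlaps Jonas, Tariq

Elena: ends 09:30 at or before Ravi starts 11:55 → clear.
Tariq: starts 12:30 before Ravi ends 12:55, and ends 16:30 after Ravi starts 11:55 → overlap.
Jonas: starts 12:45 before Ravi ends 12:55, and ends 13:45 after Ravi starts 11:55 → overlap.
Amara: starts 12:55 at or after Ravi ends 12:55 → clear.
Priya: starts 14:10 at or after Ravi ends 12:55 → clear.
Rohan: starts 16:10 at or after Ravi ends 12:55 → clear.
Mateo: starts 17:15 at or after Ravi ends 12:55 → clear.
Ravi overlaps Tariq, Jonas.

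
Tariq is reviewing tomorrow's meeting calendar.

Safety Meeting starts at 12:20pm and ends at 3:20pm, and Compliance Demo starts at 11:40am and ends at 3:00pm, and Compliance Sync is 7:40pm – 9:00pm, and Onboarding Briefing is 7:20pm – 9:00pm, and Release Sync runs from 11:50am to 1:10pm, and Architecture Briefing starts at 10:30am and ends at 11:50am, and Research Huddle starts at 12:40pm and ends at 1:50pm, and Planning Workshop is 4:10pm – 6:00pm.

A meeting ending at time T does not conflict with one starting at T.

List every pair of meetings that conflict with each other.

Architecture Briefing & Compliance Demo, Compliance Demo & Release Sync, Compliance Demo & Research Huddle, Compliance Demo & Safety Meeting, Compliance Sync & Onboarding Briefing, Release Sync & Research Huddle, Release Sync & Safety Meeting, Research Huddle & Safety Meeting

Sorted by start: Architecture Briefing, Compliance Demo, Release Sync, Safety Meeting, Research Huddle, Planning Workshop, Onboarding Briefing, Compliance Sync.
Compliance Demo starts before Architecture Briefing ends → Architecture Briefing and Compliance Demo overlap.
Release Sync starts exactly when Architecture Briefing ends (back-to-back, no overlap); Architecture Briefing is clear from here.
Release Sync starts before Compliance Demo ends → Compliance Demo and Release Sync overlap.
Safety Meeting starts before Compliance Demo ends → Compliance Demo and Safety Meeting overlap.
Research Huddle starts before Compliance Demo ends → Compliance Demo and Research Huddle overlap.
Planning Workshop starts after Compliance Demo ends; Compliance Demo is clear from here.
Safety Meeting starts before Release Sync ends → Release Sync and Safety Meeting overlap.
Research Huddle starts before Release Sync ends → Release Sync and Research Huddle overlap.
Planning Workshop starts after Release Sync ends; Release Sync is clear from here.
Research Huddle starts before Safety Meeting ends → Safety Meeting and Research Huddle overlap.
Planning Workshop starts after Safety Meeting ends; Safety Meeting is clear from here.
Planning Workshop starts after Research Huddle ends; Research Huddle is clear from here.
Onboarding Briefing starts after Planning Workshop ends; Planning Workshop is clear from here.
Compliance Sync starts before Onboarding Briefing ends → Onboarding Briefing and Compliance Sync overlap.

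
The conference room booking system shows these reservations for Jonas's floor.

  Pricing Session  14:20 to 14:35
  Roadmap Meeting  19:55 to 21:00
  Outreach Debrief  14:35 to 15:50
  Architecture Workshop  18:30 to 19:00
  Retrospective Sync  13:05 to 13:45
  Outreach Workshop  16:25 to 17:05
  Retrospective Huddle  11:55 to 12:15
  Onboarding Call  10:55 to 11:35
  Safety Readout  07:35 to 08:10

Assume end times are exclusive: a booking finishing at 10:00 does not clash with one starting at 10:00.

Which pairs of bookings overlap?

no overlapping pairs

Sorted by start: Safety Readout, Onboarding Call, Retrospective Huddle, Retrospective Sync, Pricing Session, Outreach Debrief, Outreach Workshop, Architecture Workshop, Roadmap Meeting.
Onboarding Call starts after Safety Readout ends; Safety Readout is clear from here.
Retrospective Huddle starts after Onboarding Call ends; Onboarding Call is clear from here.
Retrospective Sync starts after Retrospective Huddle ends; Retrospective Huddle is clear from here.
Pricing Session starts after Retrospective Sync ends; Retrospective Sync is clear from here.
Outreach Debrief starts exactly when Pricing Session ends (back-to-back, no overlap); Pricing Session is clear from here.
Outreach Workshop starts after Outreach Debrief ends; Outreach Debrief is clear from here.
Architecture Workshop starts after Outreach Workshop ends; Outreach Workshop is clear from here.
Roadmap Meeting starts after Architecture Workshop ends.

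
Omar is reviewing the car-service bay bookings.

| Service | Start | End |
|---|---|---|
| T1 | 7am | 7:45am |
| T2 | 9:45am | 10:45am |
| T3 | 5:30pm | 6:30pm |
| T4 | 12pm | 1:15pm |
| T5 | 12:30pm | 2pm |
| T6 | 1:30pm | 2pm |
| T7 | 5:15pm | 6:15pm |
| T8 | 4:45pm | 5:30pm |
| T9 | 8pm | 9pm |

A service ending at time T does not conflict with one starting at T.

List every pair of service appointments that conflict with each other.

Check each pair: they overlap iff neither finishes before the other starts.
Sorted by start: T1, T2, T4, T5, T6, T8, T7, T3, T9.
T2 starts after T1 ends, so T1 has no further overlaps.
T4 starts after T2 ends, so T2 has no further overlaps.
T5 starts before T4 ends → T4 and T5 overlap.
T6 starts after T4 ends, so T4 has no further overlaps.
T6 starts before T5 ends → T5 and T6 overlap.
T8 starts after T5 ends, so T5 has no further overlaps.
T8 starts after T6 ends, so T6 has no further overlaps.
T7 starts before T8 ends → T8 and T7 overlap.
T3 starts exactly when T8 ends (back-to-back, no overlap), so T8 has no further overlaps.
T3 starts before T7 ends → T7 and T3 overlap.
T9 starts after T7 ends.
T9 starts after T3 ends.

T3 & T7, T4 & T5, T5 & T6, T7 & T8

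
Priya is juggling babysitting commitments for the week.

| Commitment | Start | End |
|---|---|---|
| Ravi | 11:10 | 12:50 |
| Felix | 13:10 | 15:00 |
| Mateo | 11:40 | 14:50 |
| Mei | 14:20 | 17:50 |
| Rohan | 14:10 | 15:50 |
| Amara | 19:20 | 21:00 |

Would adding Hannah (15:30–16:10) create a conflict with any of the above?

Ravi: ends 12:50 at or before Hannah starts 15:30 → clear.
Mateo: ends 14:50 at or before Hannah starts 15:30 → clear.
Felix: ends 15:00 at or before Hannah starts 15:30 → clear.
Rohan: starts 14:10 before Hannah ends 16:10, and ends 15:50 after Hannah starts 15:30 → overlap.
Mei: starts 14:20 before Hannah ends 16:10, and ends 17:50 after Hannah starts 15:30 → overlap.
Amara: starts 19:20 at or after Hannah ends 16:10 → clear.
Hannah overlaps Mei, Rohan.

Yes — it overlaps Mei, Rohan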